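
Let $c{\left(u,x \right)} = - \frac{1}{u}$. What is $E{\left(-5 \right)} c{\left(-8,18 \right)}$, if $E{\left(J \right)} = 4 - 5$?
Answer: $- \frac{1}{8} \approx -0.125$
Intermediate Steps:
$E{\left(J \right)} = -1$
$E{\left(-5 \right)} c{\left(-8,18 \right)} = - \frac{-1}{-8} = - \frac{\left(-1\right) \left(-1\right)}{8} = \left(-1\right) \frac{1}{8} = - \frac{1}{8}$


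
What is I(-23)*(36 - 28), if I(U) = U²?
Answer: 4232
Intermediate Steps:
I(-23)*(36 - 28) = (-23)²*(36 - 28) = 529*8 = 4232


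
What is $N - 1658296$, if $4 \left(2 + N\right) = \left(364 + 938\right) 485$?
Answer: $- \frac{3000861}{2} \approx -1.5004 \cdot 10^{6}$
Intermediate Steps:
$N = \frac{315731}{2}$ ($N = -2 + \frac{\left(364 + 938\right) 485}{4} = -2 + \frac{1302 \cdot 485}{4} = -2 + \frac{1}{4} \cdot 631470 = -2 + \frac{315735}{2} = \frac{315731}{2} \approx 1.5787 \cdot 10^{5}$)
$N - 1658296 = \frac{315731}{2} - 1658296 = - \frac{3000861}{2}$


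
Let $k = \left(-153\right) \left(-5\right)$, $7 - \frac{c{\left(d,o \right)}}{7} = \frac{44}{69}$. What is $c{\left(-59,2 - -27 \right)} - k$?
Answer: $- \frac{49712}{69} \approx -720.46$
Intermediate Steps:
$c{\left(d,o \right)} = \frac{3073}{69}$ ($c{\left(d,o \right)} = 49 - 7 \cdot \frac{44}{69} = 49 - 7 \cdot 44 \cdot \frac{1}{69} = 49 - \frac{308}{69} = \frac{3073}{69}$)
$k = 765$
$c{\left(-59,2 - -27 \right)} - k = \frac{3073}{69} - 765 = - \frac{49712}{69}$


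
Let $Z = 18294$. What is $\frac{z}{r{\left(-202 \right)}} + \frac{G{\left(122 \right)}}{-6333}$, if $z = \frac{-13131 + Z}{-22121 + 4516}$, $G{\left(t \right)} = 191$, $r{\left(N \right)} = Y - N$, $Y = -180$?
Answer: $- \frac{106673489}{2452834230} \approx -0.04349$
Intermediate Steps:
$r{\left(N \right)} = -180 - N$
$z = - \frac{5163}{17605}$ ($z = \frac{-13131 + 18294}{-22121 + 4516} = \frac{5163}{-17605} = 5163 \left(- \frac{1}{17605}\right) = - \frac{5163}{17605} \approx -0.29327$)
$\frac{z}{r{\left(-202 \right)}} + \frac{G{\left(122 \right)}}{-6333} = - \frac{5163}{17605 \left(-180 - -202\right)} + \frac{191}{-6333} = - \frac{5163}{17605 \left(-180 + 202\right)} + 191 \left(- \frac{1}{6333}\right) = - \frac{5163}{17605 \cdot 22} - \frac{191}{6333} = \left(- \frac{5163}{17605}\right) \frac{1}{22} - \frac{191}{6333} = - \frac{5163}{387310} - \frac{191}{6333} = - \frac{106673489}{2452834230}$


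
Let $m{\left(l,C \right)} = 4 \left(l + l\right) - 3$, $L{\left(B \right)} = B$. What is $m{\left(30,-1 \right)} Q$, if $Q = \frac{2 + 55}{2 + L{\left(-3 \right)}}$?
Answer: $-13509$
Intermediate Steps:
$m{\left(l,C \right)} = -3 + 8 l$ ($m{\left(l,C \right)} = 4 \cdot 2 l - 3 = 8 l - 3 = -3 + 8 l$)
$Q = -57$ ($Q = \frac{2 + 55}{2 - 3} = \frac{57}{-1} = 57 \left(-1\right) = -57$)
$m{\left(30,-1 \right)} Q = \left(-3 + 8 \cdot 30\right) \left(-57\right) = \left(-3 + 240\right) \left(-57\right) = 237 \left(-57\right) = -13509$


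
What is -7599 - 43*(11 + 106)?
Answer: -12630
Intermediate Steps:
-7599 - 43*(11 + 106) = -7599 - 43*117 = -7599 - 1*5031 = -7599 - 5031 = -12630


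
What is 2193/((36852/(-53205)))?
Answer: -38892855/12284 ≈ -3166.1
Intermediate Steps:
2193/((36852/(-53205))) = 2193/((36852*(-1/53205))) = 2193/(-12284/17735) = 2193*(-17735/12284) = -38892855/12284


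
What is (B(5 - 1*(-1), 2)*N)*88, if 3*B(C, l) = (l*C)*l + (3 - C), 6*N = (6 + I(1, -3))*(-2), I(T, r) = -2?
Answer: -2464/3 ≈ -821.33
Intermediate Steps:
N = -4/3 (N = ((6 - 2)*(-2))/6 = (4*(-2))/6 = (⅙)*(-8) = -4/3 ≈ -1.3333)
B(C, l) = 1 - C/3 + C*l²/3 (B(C, l) = ((l*C)*l + (3 - C))/3 = ((C*l)*l + (3 - C))/3 = (C*l² + (3 - C))/3 = (3 - C + C*l²)/3 = 1 - C/3 + C*l²/3)
(B(5 - 1*(-1), 2)*N)*88 = ((1 - (5 - 1*(-1))/3 + (⅓)*(5 - 1*(-1))*2²)*(-4/3))*88 = ((1 - (5 + 1)/3 + (⅓)*(5 + 1)*4)*(-4/3))*88 = ((1 - ⅓*6 + (⅓)*6*4)*(-4/3))*88 = ((1 - 2 + 8)*(-4/3))*88 = (7*(-4/3))*88 = -28/3*88 = -2464/3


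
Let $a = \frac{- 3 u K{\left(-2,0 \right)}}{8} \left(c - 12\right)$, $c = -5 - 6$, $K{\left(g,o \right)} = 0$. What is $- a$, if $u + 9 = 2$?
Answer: $0$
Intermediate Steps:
$u = -7$ ($u = -9 + 2 = -7$)
$c = -11$ ($c = -5 - 6 = -11$)
$a = 0$ ($a = \frac{\left(-3\right) \left(-7\right) 0}{8} \left(-11 - 12\right) = 21 \cdot 0 \cdot \frac{1}{8} \left(-11 - 12\right) = 0 \cdot \frac{1}{8} \left(-23\right) = 0 \left(-23\right) = 0$)
$- a = \left(-1\right) 0 = 0$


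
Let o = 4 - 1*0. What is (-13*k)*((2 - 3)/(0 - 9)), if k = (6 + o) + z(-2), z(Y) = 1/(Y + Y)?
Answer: -169/12 ≈ -14.083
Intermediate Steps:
z(Y) = 1/(2*Y)
o = 4 (o = 4 + 0 = 4)
k = 39/4 (k = (6 + 4) + (1/2)/(-2) = 10 + (1/2)*(-1/2) = 10 - 1/4 = 39/4 ≈ 9.7500)
(-13*k)*((2 - 3)/(0 - 9)) = (-13*39/4)*((2 - 3)/(0 - 9)) = -(-507)/(4*(-9)) = -(-507)*(-1)/(4*9) = -507/4*1/9 = -169/12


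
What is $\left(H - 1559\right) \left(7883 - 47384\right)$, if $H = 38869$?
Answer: $-1473782310$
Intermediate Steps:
$\left(H - 1559\right) \left(7883 - 47384\right) = \left(38869 - 1559\right) \left(7883 - 47384\right) = 37310 \left(-39501\right) = -1473782310$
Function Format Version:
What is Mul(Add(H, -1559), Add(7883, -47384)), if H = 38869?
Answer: -1473782310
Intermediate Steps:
Mul(Add(H, -1559), Add(7883, -47384)) = Mul(Add(38869, -1559), Add(7883, -47384)) = Mul(37310, -39501) = -1473782310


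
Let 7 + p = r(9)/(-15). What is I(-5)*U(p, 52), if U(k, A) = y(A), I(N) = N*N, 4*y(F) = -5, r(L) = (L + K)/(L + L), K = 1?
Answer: -125/4 ≈ -31.250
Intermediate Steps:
r(L) = (1 + L)/(2*L) (r(L) = (L + 1)/(L + L) = (1 + L)/((2*L)) = (1 + L)*(1/(2*L)) = (1 + L)/(2*L))
y(F) = -5/4 (y(F) = (1/4)*(-5) = -5/4)
p = -190/27 (p = -7 + ((1/2)*(1 + 9)/9)/(-15) = -7 + ((1/2)*(1/9)*10)*(-1/15) = -7 + (5/9)*(-1/15) = -7 - 1/27 = -190/27 ≈ -7.0370)
I(N) = N**2
U(k, A) = -5/4
I(-5)*U(p, 52) = (-5)**2*(-5/4) = 25*(-5/4) = -125/4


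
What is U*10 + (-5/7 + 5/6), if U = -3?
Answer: -1255/42 ≈ -29.881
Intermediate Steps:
U*10 + (-5/7 + 5/6) = -3*10 + (-5/7 + 5/6) = -30 + (-5*1/7 + 5*(1/6)) = -30 + (-5/7 + 5/6) = -30 + 5/42 = -1255/42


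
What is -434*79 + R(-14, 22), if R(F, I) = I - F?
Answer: -34250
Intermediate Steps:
-434*79 + R(-14, 22) = -434*79 + (22 - 1*(-14)) = -34286 + (22 + 14) = -34286 + 36 = -34250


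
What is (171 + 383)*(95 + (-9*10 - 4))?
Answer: 554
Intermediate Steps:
(171 + 383)*(95 + (-9*10 - 4)) = 554*(95 + (-90 - 4)) = 554*(95 - 94) = 554*1 = 554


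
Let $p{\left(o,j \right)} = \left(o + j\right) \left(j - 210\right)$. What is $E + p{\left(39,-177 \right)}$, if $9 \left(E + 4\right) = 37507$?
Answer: $\frac{518125}{9} \approx 57569.0$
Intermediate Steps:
$E = \frac{37471}{9}$ ($E = -4 + \frac{1}{9} \cdot 37507 = -4 + \frac{37507}{9} = \frac{37471}{9} \approx 4163.4$)
$p{\left(o,j \right)} = \left(-210 + j\right) \left(j + o\right)$ ($p{\left(o,j \right)} = \left(j + o\right) \left(-210 + j\right) = \left(-210 + j\right) \left(j + o\right)$)
$E + p{\left(39,-177 \right)} = \frac{37471}{9} - \left(-22077 - 31329\right) = \frac{37471}{9} + \left(31329 + 37170 - 8190 - 6903\right) = \frac{37471}{9} + 53406 = \frac{518125}{9}$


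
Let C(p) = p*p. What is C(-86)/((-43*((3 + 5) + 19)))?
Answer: -172/27 ≈ -6.3704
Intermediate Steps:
C(p) = p**2
C(-86)/((-43*((3 + 5) + 19))) = (-86)**2/((-43*((3 + 5) + 19))) = 7396/((-43*(8 + 19))) = 7396/((-43*27)) = 7396/(-1161) = 7396*(-1/1161) = -172/27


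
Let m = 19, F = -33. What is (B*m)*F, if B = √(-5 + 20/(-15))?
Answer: -209*I*√57 ≈ -1577.9*I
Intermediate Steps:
B = I*√57/3 (B = √(-5 + 20*(-1/15)) = √(-5 - 4/3) = √(-19/3) = I*√57/3 ≈ 2.5166*I)
(B*m)*F = ((I*√57/3)*19)*(-33) = (19*I*√57/3)*(-33) = -209*I*√57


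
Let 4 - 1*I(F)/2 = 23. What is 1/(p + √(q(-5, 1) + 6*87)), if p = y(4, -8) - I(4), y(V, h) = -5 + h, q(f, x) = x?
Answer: 25/102 - √523/102 ≈ 0.020890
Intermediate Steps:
I(F) = -38 (I(F) = 8 - 2*23 = 8 - 46 = -38)
p = 25 (p = (-5 - 8) - 1*(-38) = -13 + 38 = 25)
1/(p + √(q(-5, 1) + 6*87)) = 1/(25 + √(1 + 6*87)) = 1/(25 + √(1 + 522)) = 1/(25 + √523)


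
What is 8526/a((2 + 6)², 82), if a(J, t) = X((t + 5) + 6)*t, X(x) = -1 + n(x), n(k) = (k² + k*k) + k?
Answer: 4263/712990 ≈ 0.0059790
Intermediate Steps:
n(k) = k + 2*k² (n(k) = (k² + k²) + k = 2*k² + k = k + 2*k²)
X(x) = -1 + x*(1 + 2*x)
a(J, t) = t*(-1 + (11 + t)*(23 + 2*t)) (a(J, t) = (-1 + ((t + 5) + 6)*(1 + 2*((t + 5) + 6)))*t = (-1 + ((5 + t) + 6)*(1 + 2*((5 + t) + 6)))*t = (-1 + (11 + t)*(1 + 2*(11 + t)))*t = (-1 + (11 + t)*(1 + (22 + 2*t)))*t = (-1 + (11 + t)*(23 + 2*t))*t = t*(-1 + (11 + t)*(23 + 2*t)))
8526/a((2 + 6)², 82) = 8526/((82*(-1 + (11 + 82)*(23 + 2*82)))) = 8526/((82*(-1 + 93*(23 + 164)))) = 8526/((82*(-1 + 93*187))) = 8526/((82*(-1 + 17391))) = 8526/((82*17390)) = 8526/1425980 = 8526*(1/1425980) = 4263/712990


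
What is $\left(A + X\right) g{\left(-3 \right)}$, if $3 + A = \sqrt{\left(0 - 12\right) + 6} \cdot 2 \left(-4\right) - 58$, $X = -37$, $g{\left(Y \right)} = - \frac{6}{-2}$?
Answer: $-294 - 24 i \sqrt{6} \approx -294.0 - 58.788 i$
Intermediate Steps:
$g{\left(Y \right)} = 3$ ($g{\left(Y \right)} = \left(-6\right) \left(- \frac{1}{2}\right) = 3$)
$A = -61 - 8 i \sqrt{6}$ ($A = -3 + \left(\sqrt{\left(0 - 12\right) + 6} \cdot 2 \left(-4\right) - 58\right) = -3 - \left(58 - \sqrt{\left(0 - 12\right) + 6} \cdot 2 \left(-4\right)\right) = -3 - \left(58 - \sqrt{-12 + 6} \cdot 2 \left(-4\right)\right) = -3 - \left(58 - \sqrt{-6} \cdot 2 \left(-4\right)\right) = -3 - \left(58 - i \sqrt{6} \cdot 2 \left(-4\right)\right) = -3 - \left(58 - 2 i \sqrt{6} \left(-4\right)\right) = -3 - \left(58 + 8 i \sqrt{6}\right) = -61 - 8 i \sqrt{6} \approx -61.0 - 19.596 i$)
$\left(A + X\right) g{\left(-3 \right)} = \left(\left(-61 - 8 i \sqrt{6}\right) - 37\right) 3 = \left(-98 - 8 i \sqrt{6}\right) 3 = -294 - 24 i \sqrt{6}$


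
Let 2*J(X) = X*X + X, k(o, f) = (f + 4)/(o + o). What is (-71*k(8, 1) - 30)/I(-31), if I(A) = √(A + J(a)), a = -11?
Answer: -835*√6/192 ≈ -10.653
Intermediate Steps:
k(o, f) = (4 + f)/(2*o) (k(o, f) = (4 + f)/((2*o)) = (4 + f)*(1/(2*o)) = (4 + f)/(2*o))
J(X) = X/2 + X²/2 (J(X) = (X*X + X)/2 = (X² + X)/2 = (X + X²)/2 = X/2 + X²/2)
I(A) = √(55 + A) (I(A) = √(A + (½)*(-11)*(1 - 11)) = √(A + (½)*(-11)*(-10)) = √(A + 55) = √(55 + A))
(-71*k(8, 1) - 30)/I(-31) = (-71*(4 + 1)/(2*8) - 30)/(√(55 - 31)) = (-71*5/(2*8) - 30)/(√24) = (-71*5/16 - 30)/((2*√6)) = (-355/16 - 30)*(√6/12) = -835*√6/192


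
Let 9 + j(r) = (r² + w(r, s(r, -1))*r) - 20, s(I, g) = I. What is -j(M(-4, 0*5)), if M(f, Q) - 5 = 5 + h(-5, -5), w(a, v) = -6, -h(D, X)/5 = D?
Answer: -986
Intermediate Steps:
h(D, X) = -5*D
M(f, Q) = 35 (M(f, Q) = 5 + (5 - 5*(-5)) = 5 + (5 + 25) = 5 + 30 = 35)
j(r) = -29 + r² - 6*r (j(r) = -9 + ((r² - 6*r) - 20) = -9 + (-20 + r² - 6*r) = -29 + r² - 6*r)
-j(M(-4, 0*5)) = -(-29 + 35² - 6*35) = -(-29 + 1225 - 210) = -1*986 = -986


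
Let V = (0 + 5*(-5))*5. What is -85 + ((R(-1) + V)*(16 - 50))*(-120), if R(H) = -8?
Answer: -542725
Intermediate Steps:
V = -125 (V = (0 - 25)*5 = -25*5 = -125)
-85 + ((R(-1) + V)*(16 - 50))*(-120) = -85 + ((-8 - 125)*(16 - 50))*(-120) = -85 - 133*(-34)*(-120) = -85 + 4522*(-120) = -85 - 542640 = -542725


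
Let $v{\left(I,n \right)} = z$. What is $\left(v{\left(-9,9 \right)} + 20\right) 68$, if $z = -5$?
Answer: $1020$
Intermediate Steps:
$v{\left(I,n \right)} = -5$
$\left(v{\left(-9,9 \right)} + 20\right) 68 = \left(-5 + 20\right) 68 = 15 \cdot 68 = 1020$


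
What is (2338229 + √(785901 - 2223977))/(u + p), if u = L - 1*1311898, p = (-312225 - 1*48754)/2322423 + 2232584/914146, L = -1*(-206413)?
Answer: -2482069477699266291/1173488525069055266 - 1061516847879*I*√359519/586744262534527633 ≈ -2.1151 - 0.0010848*I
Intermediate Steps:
L = 206413
p = 2427508461049/1061516847879 (p = (-312225 - 48754)*(1/2322423) + 2232584*(1/914146) = -360979*1/2322423 + 1116292/457073 = -360979/2322423 + 1116292/457073 = 2427508461049/1061516847879 ≈ 2.2868)
u = -1105485 (u = 206413 - 1*1311898 = 206413 - 1311898 = -1105485)
(2338229 + √(785901 - 2223977))/(u + p) = (2338229 + √(785901 - 2223977))/(-1105485 + 2427508461049/1061516847879) = (2338229 + √(-1438076))/(-1173488525069055266/1061516847879) = (2338229 + 2*I*√359519)*(-1061516847879/1173488525069055266) = -2482069477699266291/1173488525069055266 - 1061516847879*I*√359519/586744262534527633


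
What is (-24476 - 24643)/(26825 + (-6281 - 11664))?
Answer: -16373/2960 ≈ -5.5314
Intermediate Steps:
(-24476 - 24643)/(26825 + (-6281 - 11664)) = -49119/(26825 - 17945) = -49119/8880 = -49119*1/8880 = -16373/2960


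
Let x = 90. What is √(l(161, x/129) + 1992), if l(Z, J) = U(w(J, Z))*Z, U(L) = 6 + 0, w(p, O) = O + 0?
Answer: √2958 ≈ 54.388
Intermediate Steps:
w(p, O) = O
U(L) = 6
l(Z, J) = 6*Z
√(l(161, x/129) + 1992) = √(6*161 + 1992) = √(966 + 1992) = √2958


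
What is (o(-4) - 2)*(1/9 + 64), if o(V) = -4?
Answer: -1154/3 ≈ -384.67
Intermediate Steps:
(o(-4) - 2)*(1/9 + 64) = (-4 - 2)*(1/9 + 64) = -6*(⅑ + 64) = -6*577/9 = -1154/3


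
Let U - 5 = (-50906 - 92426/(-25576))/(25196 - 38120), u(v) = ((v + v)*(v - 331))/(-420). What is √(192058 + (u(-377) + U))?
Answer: √4926055514198098843185/160681220 ≈ 436.80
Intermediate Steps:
u(v) = -v*(-331 + v)/210 (u(v) = ((2*v)*(-331 + v))*(-1/420) = (2*v*(-331 + v))*(-1/420) = -v*(-331 + v)/210)
U = 164144475/18363568 (U = 5 + (-50906 - 92426/(-25576))/(25196 - 38120) = 5 + (-50906 - 92426*(-1/25576))/(-12924) = 5 + (-50906 + 46213/12788)*(-1/12924) = 5 - 650939715/12788*(-1/12924) = 5 + 72326635/18363568 = 164144475/18363568 ≈ 8.9386)
√(192058 + (u(-377) + U)) = √(192058 + ((1/210)*(-377)*(331 - 1*(-377)) + 164144475/18363568)) = √(192058 + ((1/210)*(-377)*(331 + 377) + 164144475/18363568)) = √(192058 + ((1/210)*(-377)*708 + 164144475/18363568)) = √(192058 + (-44486/35 + 164144475/18363568)) = √(192058 - 811176629423/642724880) = √(122629278373617/642724880) = √4926055514198098843185/160681220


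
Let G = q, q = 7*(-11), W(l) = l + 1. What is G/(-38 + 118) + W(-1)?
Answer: -77/80 ≈ -0.96250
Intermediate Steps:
W(l) = 1 + l
q = -77
G = -77
G/(-38 + 118) + W(-1) = -77/(-38 + 118) + (1 - 1) = -77/80 + 0 = -77/80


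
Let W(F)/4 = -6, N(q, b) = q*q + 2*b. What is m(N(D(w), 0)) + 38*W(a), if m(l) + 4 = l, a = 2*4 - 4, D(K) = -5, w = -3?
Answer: -891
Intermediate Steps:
N(q, b) = q**2 + 2*b
a = 4 (a = 8 - 4 = 4)
m(l) = -4 + l
W(F) = -24 (W(F) = 4*(-6) = -24)
m(N(D(w), 0)) + 38*W(a) = (-4 + ((-5)**2 + 2*0)) + 38*(-24) = (-4 + (25 + 0)) - 912 = (-4 + 25) - 912 = 21 - 912 = -891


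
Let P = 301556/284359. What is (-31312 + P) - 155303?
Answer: -53065353229/284359 ≈ -1.8661e+5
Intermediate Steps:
P = 301556/284359 (P = 301556*(1/284359) = 301556/284359 ≈ 1.0605)
(-31312 + P) - 155303 = (-31312 + 301556/284359) - 155303 = -8903547452/284359 - 155303 = -53065353229/284359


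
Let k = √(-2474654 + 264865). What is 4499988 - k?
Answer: 4499988 - I*√2209789 ≈ 4.5e+6 - 1486.5*I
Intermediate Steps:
k = I*√2209789 (k = √(-2209789) = I*√2209789 ≈ 1486.5*I)
4499988 - k = 4499988 - I*√2209789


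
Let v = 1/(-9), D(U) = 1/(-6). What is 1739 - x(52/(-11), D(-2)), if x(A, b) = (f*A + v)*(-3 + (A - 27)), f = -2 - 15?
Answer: 4928761/1089 ≈ 4526.0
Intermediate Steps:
D(U) = -⅙
v = -⅑ ≈ -0.11111
f = -17
x(A, b) = (-30 + A)*(-⅑ - 17*A) (x(A, b) = (-17*A - ⅑)*(-3 + (A - 27)) = (-⅑ - 17*A)*(-3 + (-27 + A)) = (-⅑ - 17*A)*(-30 + A) = (-30 + A)*(-⅑ - 17*A))
1739 - x(52/(-11), D(-2)) = 1739 - (10/3 - 17*(52/(-11))² + 4589*(52/(-11))/9) = 1739 - (10/3 - 17*(52*(-1/11))² + 4589*(52*(-1/11))/9) = 1739 - (10/3 - 17*(-52/11)² + (4589/9)*(-52/11)) = 1739 - (10/3 - 17*2704/121 - 238628/99) = 1739 - (10/3 - 45968/121 - 238628/99) = 1739 - 1*(-3034990/1089) = 1739 + 3034990/1089 = 4928761/1089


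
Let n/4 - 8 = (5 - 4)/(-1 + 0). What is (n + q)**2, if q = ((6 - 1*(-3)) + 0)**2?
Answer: 11881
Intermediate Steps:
q = 81 (q = ((6 + 3) + 0)**2 = (9 + 0)**2 = 9**2 = 81)
n = 28 (n = 32 + 4*((5 - 4)/(-1 + 0)) = 32 + 4*(1/(-1)) = 32 + 4*(1*(-1)) = 32 + 4*(-1) = 32 - 4 = 28)
(n + q)**2 = (28 + 81)**2 = 109**2 = 11881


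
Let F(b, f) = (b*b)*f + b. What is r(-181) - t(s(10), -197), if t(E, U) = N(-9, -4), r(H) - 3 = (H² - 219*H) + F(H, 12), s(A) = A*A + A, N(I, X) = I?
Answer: 465363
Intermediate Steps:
F(b, f) = b + f*b² (F(b, f) = b²*f + b = f*b² + b = b + f*b²)
s(A) = A + A² (s(A) = A² + A = A + A²)
r(H) = 3 + H² - 219*H + H*(1 + 12*H) (r(H) = 3 + ((H² - 219*H) + H*(1 + H*12)) = 3 + ((H² - 219*H) + H*(1 + 12*H)) = 3 + (H² - 219*H + H*(1 + 12*H)) = 3 + H² - 219*H + H*(1 + 12*H))
t(E, U) = -9
r(-181) - t(s(10), -197) = (3 - 218*(-181) + 13*(-181)²) - 1*(-9) = (3 + 39458 + 13*32761) + 9 = (3 + 39458 + 425893) + 9 = 465354 + 9 = 465363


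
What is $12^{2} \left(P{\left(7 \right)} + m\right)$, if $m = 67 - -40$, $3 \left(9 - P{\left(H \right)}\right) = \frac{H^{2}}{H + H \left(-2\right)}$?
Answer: $17040$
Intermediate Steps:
$P{\left(H \right)} = 9 + \frac{H}{3}$ ($P{\left(H \right)} = 9 - \frac{\frac{1}{H + H \left(-2\right)} H^{2}}{3} = 9 - \frac{\frac{1}{H - 2 H} H^{2}}{3} = 9 - \frac{\frac{1}{\left(-1\right) H} H^{2}}{3} = 9 - \frac{- \frac{1}{H} H^{2}}{3} = 9 - \frac{\left(-1\right) H}{3} = 9 + \frac{H}{3}$)
$m = 107$ ($m = 67 + 40 = 107$)
$12^{2} \left(P{\left(7 \right)} + m\right) = 12^{2} \left(\left(9 + \frac{1}{3} \cdot 7\right) + 107\right) = 144 \left(\left(9 + \frac{7}{3}\right) + 107\right) = 144 \left(\frac{34}{3} + 107\right) = 144 \cdot \frac{355}{3} = 17040$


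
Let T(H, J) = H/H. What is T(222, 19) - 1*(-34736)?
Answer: 34737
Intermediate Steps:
T(H, J) = 1
T(222, 19) - 1*(-34736) = 1 - 1*(-34736) = 1 + 34736 = 34737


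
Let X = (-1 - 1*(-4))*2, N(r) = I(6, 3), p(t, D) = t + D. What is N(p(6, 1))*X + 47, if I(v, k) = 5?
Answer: 77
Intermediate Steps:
p(t, D) = D + t
N(r) = 5
X = 6 (X = (-1 + 4)*2 = 3*2 = 6)
N(p(6, 1))*X + 47 = 5*6 + 47 = 30 + 47 = 77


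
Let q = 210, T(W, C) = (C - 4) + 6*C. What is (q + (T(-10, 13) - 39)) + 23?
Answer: 281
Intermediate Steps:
T(W, C) = -4 + 7*C (T(W, C) = (-4 + C) + 6*C = -4 + 7*C)
(q + (T(-10, 13) - 39)) + 23 = (210 + ((-4 + 7*13) - 39)) + 23 = (210 + ((-4 + 91) - 39)) + 23 = (210 + (87 - 39)) + 23 = (210 + 48) + 23 = 258 + 23 = 281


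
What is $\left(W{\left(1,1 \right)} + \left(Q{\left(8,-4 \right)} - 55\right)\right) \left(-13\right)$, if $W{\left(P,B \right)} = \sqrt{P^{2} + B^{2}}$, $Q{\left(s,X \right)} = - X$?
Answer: $663 - 13 \sqrt{2} \approx 644.62$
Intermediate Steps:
$W{\left(P,B \right)} = \sqrt{B^{2} + P^{2}}$
$\left(W{\left(1,1 \right)} + \left(Q{\left(8,-4 \right)} - 55\right)\right) \left(-13\right) = \left(\sqrt{1^{2} + 1^{2}} - 51\right) \left(-13\right) = \left(\sqrt{1 + 1} + \left(4 - 55\right)\right) \left(-13\right) = \left(\sqrt{2} - 51\right) \left(-13\right) = \left(-51 + \sqrt{2}\right) \left(-13\right) = 663 - 13 \sqrt{2}$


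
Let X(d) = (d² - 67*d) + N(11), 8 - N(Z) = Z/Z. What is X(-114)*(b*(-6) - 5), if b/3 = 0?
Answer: -103205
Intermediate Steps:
b = 0 (b = 3*0 = 0)
N(Z) = 7 (N(Z) = 8 - Z/Z = 8 - 1*1 = 8 - 1 = 7)
X(d) = 7 + d² - 67*d (X(d) = (d² - 67*d) + 7 = 7 + d² - 67*d)
X(-114)*(b*(-6) - 5) = (7 + (-114)² - 67*(-114))*(0*(-6) - 5) = (7 + 12996 + 7638)*(0 - 5) = 20641*(-5) = -103205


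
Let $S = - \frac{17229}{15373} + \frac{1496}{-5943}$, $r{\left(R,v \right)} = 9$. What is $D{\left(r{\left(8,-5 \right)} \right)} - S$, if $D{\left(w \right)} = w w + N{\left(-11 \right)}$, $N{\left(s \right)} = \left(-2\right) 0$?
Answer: $\frac{7525690814}{91361739} \approx 82.372$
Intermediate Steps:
$N{\left(s \right)} = 0$
$D{\left(w \right)} = w^{2}$ ($D{\left(w \right)} = w w + 0 = w^{2} + 0 = w^{2}$)
$S = - \frac{125389955}{91361739}$ ($S = \left(-17229\right) \frac{1}{15373} + 1496 \left(- \frac{1}{5943}\right) = - \frac{17229}{15373} - \frac{1496}{5943} = - \frac{125389955}{91361739} \approx -1.3725$)
$D{\left(r{\left(8,-5 \right)} \right)} - S = 9^{2} - - \frac{125389955}{91361739} = 81 + \frac{125389955}{91361739} = \frac{7525690814}{91361739}$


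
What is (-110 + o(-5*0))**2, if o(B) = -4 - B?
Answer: 12996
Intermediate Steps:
(-110 + o(-5*0))**2 = (-110 + (-4 - (-5)*0))**2 = (-110 + (-4 - 1*0))**2 = (-110 + (-4 + 0))**2 = (-110 - 4)**2 = (-114)**2 = 12996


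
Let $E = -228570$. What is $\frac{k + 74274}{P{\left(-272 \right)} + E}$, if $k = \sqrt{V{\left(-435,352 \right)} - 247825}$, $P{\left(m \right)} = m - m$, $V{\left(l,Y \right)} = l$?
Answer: $- \frac{12379}{38095} - \frac{i \sqrt{62065}}{114285} \approx -0.32495 - 0.0021799 i$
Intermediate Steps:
$P{\left(m \right)} = 0$
$k = 2 i \sqrt{62065}$ ($k = \sqrt{-435 - 247825} = \sqrt{-248260} = 2 i \sqrt{62065} \approx 498.26 i$)
$\frac{k + 74274}{P{\left(-272 \right)} + E} = \frac{2 i \sqrt{62065} + 74274}{0 - 228570} = \frac{74274 + 2 i \sqrt{62065}}{-228570} = \left(74274 + 2 i \sqrt{62065}\right) \left(- \frac{1}{228570}\right) = - \frac{12379}{38095} - \frac{i \sqrt{62065}}{114285}$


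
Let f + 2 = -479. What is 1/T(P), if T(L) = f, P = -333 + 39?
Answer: -1/481 ≈ -0.0020790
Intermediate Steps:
P = -294
f = -481 (f = -2 - 479 = -481)
T(L) = -481
1/T(P) = 1/(-481) = -1/481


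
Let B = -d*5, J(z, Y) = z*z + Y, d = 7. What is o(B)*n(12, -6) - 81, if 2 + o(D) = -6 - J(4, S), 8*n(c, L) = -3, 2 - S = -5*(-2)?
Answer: -75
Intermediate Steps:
S = -8 (S = 2 - (-5)*(-2) = 2 - 1*10 = 2 - 10 = -8)
n(c, L) = -3/8 (n(c, L) = (⅛)*(-3) = -3/8)
J(z, Y) = Y + z² (J(z, Y) = z² + Y = Y + z²)
B = -35 (B = -7*5 = -1*35 = -35)
o(D) = -16 (o(D) = -2 + (-6 - (-8 + 4²)) = -2 + (-6 - (-8 + 16)) = -2 + (-6 - 1*8) = -2 + (-6 - 8) = -2 - 14 = -16)
o(B)*n(12, -6) - 81 = -16*(-3/8) - 81 = 6 - 81 = -75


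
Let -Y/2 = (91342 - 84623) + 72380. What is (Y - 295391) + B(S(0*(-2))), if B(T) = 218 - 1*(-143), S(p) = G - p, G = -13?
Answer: -453228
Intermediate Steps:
S(p) = -13 - p
B(T) = 361 (B(T) = 218 + 143 = 361)
Y = -158198 (Y = -2*((91342 - 84623) + 72380) = -2*(6719 + 72380) = -2*79099 = -158198)
(Y - 295391) + B(S(0*(-2))) = (-158198 - 295391) + 361 = -453589 + 361 = -453228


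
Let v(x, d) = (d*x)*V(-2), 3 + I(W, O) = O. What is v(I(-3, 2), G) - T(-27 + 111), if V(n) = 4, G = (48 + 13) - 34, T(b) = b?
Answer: -192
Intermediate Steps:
I(W, O) = -3 + O
G = 27 (G = 61 - 34 = 27)
v(x, d) = 4*d*x (v(x, d) = (d*x)*4 = 4*d*x)
v(I(-3, 2), G) - T(-27 + 111) = 4*27*(-3 + 2) - (-27 + 111) = 4*27*(-1) - 1*84 = -108 - 84 = -192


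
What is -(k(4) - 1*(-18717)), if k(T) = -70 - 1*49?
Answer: -18598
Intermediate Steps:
k(T) = -119 (k(T) = -70 - 49 = -119)
-(k(4) - 1*(-18717)) = -(-119 - 1*(-18717)) = -(-119 + 18717) = -1*18598 = -18598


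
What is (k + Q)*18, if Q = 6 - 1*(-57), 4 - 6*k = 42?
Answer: 1020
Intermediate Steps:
k = -19/3 (k = ⅔ - ⅙*42 = ⅔ - 7 = -19/3 ≈ -6.3333)
Q = 63 (Q = 6 + 57 = 63)
(k + Q)*18 = (-19/3 + 63)*18 = (170/3)*18 = 1020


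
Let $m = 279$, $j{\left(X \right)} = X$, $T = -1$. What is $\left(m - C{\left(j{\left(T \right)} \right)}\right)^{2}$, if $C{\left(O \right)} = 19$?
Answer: $67600$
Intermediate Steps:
$\left(m - C{\left(j{\left(T \right)} \right)}\right)^{2} = \left(279 - 19\right)^{2} = 260^{2} = 67600$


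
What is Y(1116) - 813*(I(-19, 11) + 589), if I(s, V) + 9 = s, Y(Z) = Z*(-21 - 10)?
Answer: -490689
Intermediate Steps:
Y(Z) = -31*Z (Y(Z) = Z*(-31) = -31*Z)
I(s, V) = -9 + s
Y(1116) - 813*(I(-19, 11) + 589) = -31*1116 - 813*((-9 - 19) + 589) = -34596 - 813*(-28 + 589) = -34596 - 813*561 = -34596 - 456093 = -490689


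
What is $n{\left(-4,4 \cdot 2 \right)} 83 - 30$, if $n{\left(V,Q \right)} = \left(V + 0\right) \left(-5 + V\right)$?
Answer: $2958$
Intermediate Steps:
$n{\left(V,Q \right)} = V \left(-5 + V\right)$
$n{\left(-4,4 \cdot 2 \right)} 83 - 30 = - 4 \left(-5 - 4\right) 83 - 30 = \left(-4\right) \left(-9\right) 83 - 30 = 36 \cdot 83 - 30 = 2988 - 30 = 2958$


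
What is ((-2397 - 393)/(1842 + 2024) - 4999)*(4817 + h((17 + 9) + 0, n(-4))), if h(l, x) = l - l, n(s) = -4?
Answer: -46553713454/1933 ≈ -2.4084e+7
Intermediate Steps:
h(l, x) = 0
((-2397 - 393)/(1842 + 2024) - 4999)*(4817 + h((17 + 9) + 0, n(-4))) = ((-2397 - 393)/(1842 + 2024) - 4999)*(4817 + 0) = (-2790/3866 - 4999)*4817 = (-2790*1/3866 - 4999)*4817 = (-1395/1933 - 4999)*4817 = -9664462/1933*4817 = -46553713454/1933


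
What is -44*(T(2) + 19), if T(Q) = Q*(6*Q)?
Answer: -1892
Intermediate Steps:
T(Q) = 6*Q²
-44*(T(2) + 19) = -44*(6*2² + 19) = -44*(6*4 + 19) = -44*(24 + 19) = -44*43 = -1892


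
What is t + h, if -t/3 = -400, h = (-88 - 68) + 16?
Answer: 1060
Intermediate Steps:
h = -140 (h = -156 + 16 = -140)
t = 1200 (t = -3*(-400) = 1200)
t + h = 1200 - 140 = 1060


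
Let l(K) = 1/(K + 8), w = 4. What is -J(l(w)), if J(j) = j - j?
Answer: 0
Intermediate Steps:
l(K) = 1/(8 + K)
J(j) = 0
-J(l(w)) = -1*0 = 0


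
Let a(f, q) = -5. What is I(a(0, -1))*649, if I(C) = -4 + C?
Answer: -5841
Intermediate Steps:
I(a(0, -1))*649 = (-4 - 5)*649 = -9*649 = -5841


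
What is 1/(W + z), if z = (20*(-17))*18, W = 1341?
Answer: -1/4779 ≈ -0.00020925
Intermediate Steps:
z = -6120 (z = -340*18 = -6120)
1/(W + z) = 1/(1341 - 6120) = 1/(-4779) = -1/4779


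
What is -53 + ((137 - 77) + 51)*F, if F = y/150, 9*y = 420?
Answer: -277/15 ≈ -18.467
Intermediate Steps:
y = 140/3 (y = (⅑)*420 = 140/3 ≈ 46.667)
F = 14/45 (F = (140/3)/150 = (140/3)*(1/150) = 14/45 ≈ 0.31111)
-53 + ((137 - 77) + 51)*F = -53 + ((137 - 77) + 51)*(14/45) = -53 + (60 + 51)*(14/45) = -53 + 111*(14/45) = -53 + 518/15 = -277/15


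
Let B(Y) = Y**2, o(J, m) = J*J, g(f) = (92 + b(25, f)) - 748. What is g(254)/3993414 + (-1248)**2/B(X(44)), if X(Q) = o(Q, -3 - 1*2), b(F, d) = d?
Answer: 4048340849/9744595729 ≈ 0.41544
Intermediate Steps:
g(f) = -656 + f (g(f) = (92 + f) - 748 = -656 + f)
o(J, m) = J**2
X(Q) = Q**2
g(254)/3993414 + (-1248)**2/B(X(44)) = (-656 + 254)/3993414 + (-1248)**2/((44**2)**2) = -402*1/3993414 + 1557504/(1936**2) = -67/665569 + 1557504/3748096 = -67/665569 + 1557504*(1/3748096) = -67/665569 + 6084/14641 = 4048340849/9744595729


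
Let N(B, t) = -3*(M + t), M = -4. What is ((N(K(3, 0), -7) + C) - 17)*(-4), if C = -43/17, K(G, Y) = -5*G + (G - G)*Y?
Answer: -916/17 ≈ -53.882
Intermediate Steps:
K(G, Y) = -5*G (K(G, Y) = -5*G + 0*Y = -5*G + 0 = -5*G)
N(B, t) = 12 - 3*t (N(B, t) = -3*(-4 + t) = 12 - 3*t)
C = -43/17 (C = -43*1/17 = -43/17 ≈ -2.5294)
((N(K(3, 0), -7) + C) - 17)*(-4) = (((12 - 3*(-7)) - 43/17) - 17)*(-4) = (((12 + 21) - 43/17) - 17)*(-4) = ((33 - 43/17) - 17)*(-4) = (518/17 - 17)*(-4) = (229/17)*(-4) = -916/17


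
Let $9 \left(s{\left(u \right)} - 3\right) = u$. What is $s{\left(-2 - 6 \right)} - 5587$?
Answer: $- \frac{50264}{9} \approx -5584.9$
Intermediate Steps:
$s{\left(u \right)} = 3 + \frac{u}{9}$
$s{\left(-2 - 6 \right)} - 5587 = \left(3 + \frac{-2 - 6}{9}\right) - 5587 = \left(3 + \frac{1}{9} \left(-8\right)\right) - 5587 = \left(3 - \frac{8}{9}\right) - 5587 = \frac{19}{9} - 5587 = - \frac{50264}{9}$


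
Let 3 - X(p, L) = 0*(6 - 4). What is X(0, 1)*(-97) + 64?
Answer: -227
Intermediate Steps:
X(p, L) = 3 (X(p, L) = 3 - 0*(6 - 4) = 3 - 0*2 = 3 - 1*0 = 3 + 0 = 3)
X(0, 1)*(-97) + 64 = 3*(-97) + 64 = -291 + 64 = -227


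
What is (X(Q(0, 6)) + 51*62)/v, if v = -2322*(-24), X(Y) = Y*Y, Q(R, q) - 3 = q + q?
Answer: 1129/18576 ≈ 0.060777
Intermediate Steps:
Q(R, q) = 3 + 2*q (Q(R, q) = 3 + (q + q) = 3 + 2*q)
X(Y) = Y²
v = 55728
(X(Q(0, 6)) + 51*62)/v = ((3 + 2*6)² + 51*62)/55728 = ((3 + 12)² + 3162)*(1/55728) = (15² + 3162)*(1/55728) = (225 + 3162)*(1/55728) = 3387*(1/55728) = 1129/18576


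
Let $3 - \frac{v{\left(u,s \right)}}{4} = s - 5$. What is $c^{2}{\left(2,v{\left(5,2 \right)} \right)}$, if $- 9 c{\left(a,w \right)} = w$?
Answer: $\frac{64}{9} \approx 7.1111$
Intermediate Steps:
$v{\left(u,s \right)} = 32 - 4 s$ ($v{\left(u,s \right)} = 12 - 4 \left(s - 5\right) = 12 - 4 \left(-5 + s\right) = 12 - \left(-20 + 4 s\right) = 32 - 4 s$)
$c{\left(a,w \right)} = - \frac{w}{9}$
$c^{2}{\left(2,v{\left(5,2 \right)} \right)} = \left(- \frac{32 - 8}{9}\right)^{2} = \left(\left(- \frac{1}{9}\right) 24\right)^{2} = \left(- \frac{8}{3}\right)^{2} = \frac{64}{9}$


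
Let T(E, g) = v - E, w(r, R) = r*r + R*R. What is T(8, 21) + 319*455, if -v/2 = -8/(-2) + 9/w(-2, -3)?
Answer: 1886659/13 ≈ 1.4513e+5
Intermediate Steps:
w(r, R) = R² + r² (w(r, R) = r² + R² = R² + r²)
v = -122/13 (v = -2*(-8/(-2) + 9/((-3)² + (-2)²)) = -2*(-8*(-½) + 9/(9 + 4)) = -2*(4 + 9/13) = -2*61/13 = -122/13 ≈ -9.3846)
T(E, g) = -122/13 - E
T(8, 21) + 319*455 = (-122/13 - 1*8) + 319*455 = (-122/13 - 8) + 145145 = -226/13 + 145145 = 1886659/13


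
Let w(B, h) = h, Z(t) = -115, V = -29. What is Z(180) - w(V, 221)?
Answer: -336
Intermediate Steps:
Z(180) - w(V, 221) = -115 - 1*221 = -115 - 221 = -336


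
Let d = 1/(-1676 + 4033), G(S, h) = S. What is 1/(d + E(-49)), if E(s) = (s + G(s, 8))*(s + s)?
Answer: 2357/22636629 ≈ 0.00010412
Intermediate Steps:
d = 1/2357 ≈ 0.00042427
E(s) = 4*s**2 (E(s) = (s + s)*(s + s) = (2*s)*(2*s) = 4*s**2)
1/(d + E(-49)) = 1/(1/2357 + 4*(-49)**2) = 1/(1/2357 + 4*2401) = 1/(1/2357 + 9604) = 1/(22636629/2357) = 2357/22636629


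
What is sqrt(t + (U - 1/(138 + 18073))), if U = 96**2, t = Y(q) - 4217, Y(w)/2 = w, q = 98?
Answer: 8*sqrt(26919882631)/18211 ≈ 72.076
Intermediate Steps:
Y(w) = 2*w
t = -4021 (t = 2*98 - 4217 = 196 - 4217 = -4021)
U = 9216
sqrt(t + (U - 1/(138 + 18073))) = sqrt(-4021 + (9216 - 1/(138 + 18073))) = sqrt(-4021 + (9216 - 1/18211)) = sqrt(-4021 + 167832575/18211) = sqrt(94606144/18211) = 8*sqrt(26919882631)/18211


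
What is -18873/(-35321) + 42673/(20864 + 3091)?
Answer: 1959355748/846114555 ≈ 2.3157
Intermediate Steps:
-18873/(-35321) + 42673/(20864 + 3091) = -18873*(-1/35321) + 42673/23955 = 18873/35321 + 42673*(1/23955) = 18873/35321 + 42673/23955 = 1959355748/846114555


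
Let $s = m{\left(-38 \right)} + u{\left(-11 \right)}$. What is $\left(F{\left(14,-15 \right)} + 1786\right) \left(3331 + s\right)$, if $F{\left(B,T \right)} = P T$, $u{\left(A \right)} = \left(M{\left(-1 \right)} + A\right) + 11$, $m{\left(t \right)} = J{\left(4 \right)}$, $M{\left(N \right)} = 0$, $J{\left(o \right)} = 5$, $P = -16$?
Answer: $6758736$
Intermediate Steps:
$m{\left(t \right)} = 5$
$u{\left(A \right)} = 11 + A$ ($u{\left(A \right)} = \left(0 + A\right) + 11 = A + 11 = 11 + A$)
$F{\left(B,T \right)} = - 16 T$
$s = 5$ ($s = 5 + \left(11 - 11\right) = 5 + 0 = 5$)
$\left(F{\left(14,-15 \right)} + 1786\right) \left(3331 + s\right) = \left(\left(-16\right) \left(-15\right) + 1786\right) \left(3331 + 5\right) = \left(240 + 1786\right) 3336 = 2026 \cdot 3336 = 6758736$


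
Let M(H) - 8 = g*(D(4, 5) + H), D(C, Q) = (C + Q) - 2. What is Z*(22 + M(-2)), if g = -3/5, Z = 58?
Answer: 1566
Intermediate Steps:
D(C, Q) = -2 + C + Q
g = -3/5 (g = -3*1/5 = -3/5 ≈ -0.60000)
M(H) = 19/5 - 3*H/5 (M(H) = 8 - 3*((-2 + 4 + 5) + H)/5 = 8 - 3*(7 + H)/5 = 8 + (-21/5 - 3*H/5) = 19/5 - 3*H/5)
Z*(22 + M(-2)) = 58*(22 + (19/5 - 3/5*(-2))) = 58*(22 + (19/5 + 6/5)) = 58*(22 + 5) = 58*27 = 1566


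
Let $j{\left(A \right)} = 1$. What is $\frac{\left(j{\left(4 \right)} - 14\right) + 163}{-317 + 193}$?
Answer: $- \frac{75}{62} \approx -1.2097$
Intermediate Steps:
$\frac{\left(j{\left(4 \right)} - 14\right) + 163}{-317 + 193} = \frac{\left(1 - 14\right) + 163}{-317 + 193} = \frac{\left(1 + \left(-105 + 91\right)\right) + 163}{-124} = \left(\left(1 - 14\right) + 163\right) \left(- \frac{1}{124}\right) = \left(-13 + 163\right) \left(- \frac{1}{124}\right) = 150 \left(- \frac{1}{124}\right) = - \frac{75}{62}$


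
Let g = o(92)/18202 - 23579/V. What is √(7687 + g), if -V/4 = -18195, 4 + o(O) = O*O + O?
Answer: √843155081422912771395/331185390 ≈ 87.676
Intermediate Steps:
o(O) = -4 + O + O² (o(O) = -4 + (O*O + O) = -4 + (O² + O) = -4 + (O + O²) = -4 + O + O²)
V = 72780 (V = -4*(-18195) = 72780)
g = 96614801/662370780 (g = (-4 + 92 + 92²)/18202 - 23579/72780 = (-4 + 92 + 8464)*(1/18202) - 23579*1/72780 = 8552*(1/18202) - 23579/72780 = 4276/9101 - 23579/72780 = 96614801/662370780 ≈ 0.14586)
√(7687 + g) = √(7687 + 96614801/662370780) = √(5091740800661/662370780) = √843155081422912771395/331185390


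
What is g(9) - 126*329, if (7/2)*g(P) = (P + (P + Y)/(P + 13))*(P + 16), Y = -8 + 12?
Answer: -3186683/77 ≈ -41386.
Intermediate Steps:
Y = 4
g(P) = 2*(16 + P)*(P + (4 + P)/(13 + P))/7 (g(P) = 2*((P + (P + 4)/(P + 13))*(P + 16))/7 = 2*((P + (4 + P)/(13 + P))*(16 + P))/7 = 2*((16 + P)*(P + (4 + P)/(13 + P)))/7 = 2*(16 + P)*(P + (4 + P)/(13 + P))/7)
g(9) - 126*329 = 2*(64 + 9³ + 30*9² + 228*9)/(7*(13 + 9)) - 126*329 = (2/7)*(64 + 729 + 30*81 + 2052)/22 - 41454 = (2/7)*(1/22)*(64 + 729 + 2430 + 2052) - 41454 = (2/7)*(1/22)*5275 - 41454 = 5275/77 - 41454 = -3186683/77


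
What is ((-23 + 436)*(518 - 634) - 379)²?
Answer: 2331634369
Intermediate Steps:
((-23 + 436)*(518 - 634) - 379)² = (413*(-116) - 379)² = (-47908 - 379)² = (-48287)² = 2331634369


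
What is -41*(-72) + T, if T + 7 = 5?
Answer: 2950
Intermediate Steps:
T = -2 (T = -7 + 5 = -2)
-41*(-72) + T = -41*(-72) - 2 = 2952 - 2 = 2950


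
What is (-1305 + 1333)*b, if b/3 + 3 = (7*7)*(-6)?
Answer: -24948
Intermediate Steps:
b = -891 (b = -9 + 3*((7*7)*(-6)) = -9 + 3*(49*(-6)) = -9 + 3*(-294) = -9 - 882 = -891)
(-1305 + 1333)*b = (-1305 + 1333)*(-891) = 28*(-891) = -24948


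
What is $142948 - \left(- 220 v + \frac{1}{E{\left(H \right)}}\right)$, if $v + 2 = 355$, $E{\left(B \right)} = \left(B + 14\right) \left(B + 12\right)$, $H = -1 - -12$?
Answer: $\frac{126849599}{575} \approx 2.2061 \cdot 10^{5}$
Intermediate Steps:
$H = 11$ ($H = -1 + 12 = 11$)
$E{\left(B \right)} = \left(12 + B\right) \left(14 + B\right)$ ($E{\left(B \right)} = \left(14 + B\right) \left(12 + B\right) = \left(12 + B\right) \left(14 + B\right)$)
$v = 353$ ($v = -2 + 355 = 353$)
$142948 - \left(- 220 v + \frac{1}{E{\left(H \right)}}\right) = 142948 - \left(\left(-220\right) 353 + \frac{1}{168 + 11^{2} + 26 \cdot 11}\right) = 142948 - \left(-77660 + \frac{1}{168 + 121 + 286}\right) = 142948 - \left(-77660 + \frac{1}{575}\right) = 142948 - - \frac{44654499}{575} = 142948 + \frac{44654499}{575} = \frac{126849599}{575}$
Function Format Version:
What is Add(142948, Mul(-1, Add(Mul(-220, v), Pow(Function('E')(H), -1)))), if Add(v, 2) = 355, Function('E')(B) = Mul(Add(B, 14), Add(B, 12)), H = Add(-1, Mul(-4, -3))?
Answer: Rational(126849599, 575) ≈ 2.2061e+5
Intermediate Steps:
H = 11 (H = Add(-1, 12) = 11)
Function('E')(B) = Mul(Add(12, B), Add(14, B)) (Function('E')(B) = Mul(Add(14, B), Add(12, B)) = Mul(Add(12, B), Add(14, B)))
v = 353 (v = Add(-2, 355) = 353)
Add(142948, Mul(-1, Add(Mul(-220, v), Pow(Function('E')(H), -1)))) = Add(142948, Mul(-1, Add(Mul(-220, 353), Pow(Add(168, Pow(11, 2), Mul(26, 11)), -1)))) = Add(142948, Mul(-1, Add(-77660, Pow(Add(168, 121, 286), -1)))) = Add(142948, Mul(-1, Add(-77660, Pow(575, -1)))) = Add(142948, Mul(-1, Add(-77660, Rational(1, 575)))) = Add(142948, Mul(-1, Rational(-44654499, 575))) = Add(142948, Rational(44654499, 575)) = Rational(126849599, 575)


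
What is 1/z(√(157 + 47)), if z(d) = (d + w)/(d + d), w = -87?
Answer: -136/2455 - 116*√51/2455 ≈ -0.39283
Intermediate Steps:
z(d) = (-87 + d)/(2*d) (z(d) = (d - 87)/(d + d) = (-87 + d)/((2*d)) = (-87 + d)*(1/(2*d)) = (-87 + d)/(2*d))
1/z(√(157 + 47)) = 1/((-87 + √(157 + 47))/(2*(√(157 + 47)))) = 1/((-87 + √204)/(2*(√204))) = 1/((-87 + 2*√51)/(2*((2*√51)))) = 1/((√51/102)*(-87 + 2*√51)/2) = 1/(√51*(-87 + 2*√51)/204) = 4*√51/(-87 + 2*√51)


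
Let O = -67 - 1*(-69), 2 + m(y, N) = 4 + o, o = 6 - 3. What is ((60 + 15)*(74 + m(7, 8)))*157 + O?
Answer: 930227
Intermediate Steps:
o = 3
m(y, N) = 5 (m(y, N) = -2 + (4 + 3) = -2 + 7 = 5)
O = 2 (O = -67 + 69 = 2)
((60 + 15)*(74 + m(7, 8)))*157 + O = ((60 + 15)*(74 + 5))*157 + 2 = (75*79)*157 + 2 = 5925*157 + 2 = 930225 + 2 = 930227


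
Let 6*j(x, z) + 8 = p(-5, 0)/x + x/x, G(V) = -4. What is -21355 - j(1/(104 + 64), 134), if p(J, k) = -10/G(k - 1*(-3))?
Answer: -128543/6 ≈ -21424.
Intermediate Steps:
p(J, k) = 5/2 (p(J, k) = -10/(-4) = -10*(-¼) = 5/2)
j(x, z) = -7/6 + 5/(12*x) (j(x, z) = -4/3 + (5/(2*x) + x/x)/6 = -4/3 + (5/(2*x) + 1)/6 = -4/3 + (1 + 5/(2*x))/6 = -4/3 + (⅙ + 5/(12*x)) = -7/6 + 5/(12*x))
-21355 - j(1/(104 + 64), 134) = -21355 - (5 - 14/(104 + 64))/(12*(1/(104 + 64))) = -21355 - (5 - 14/168)/(12*(1/168)) = -21355 - (5 - 14*1/168)/(12*1/168) = -21355 - 168*(5 - 1/12)/12 = -21355 - 168*59/(12*12) = -21355 - 1*413/6 = -21355 - 413/6 = -128543/6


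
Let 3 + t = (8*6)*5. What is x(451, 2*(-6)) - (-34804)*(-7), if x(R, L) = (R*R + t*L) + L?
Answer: -43083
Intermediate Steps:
t = 237 (t = -3 + (8*6)*5 = -3 + 48*5 = -3 + 240 = 237)
x(R, L) = R² + 238*L (x(R, L) = (R*R + 237*L) + L = (R² + 237*L) + L = R² + 238*L)
x(451, 2*(-6)) - (-34804)*(-7) = (451² + 238*(2*(-6))) - (-34804)*(-7) = (203401 + 238*(-12)) - 1*243628 = (203401 - 2856) - 243628 = 200545 - 243628 = -43083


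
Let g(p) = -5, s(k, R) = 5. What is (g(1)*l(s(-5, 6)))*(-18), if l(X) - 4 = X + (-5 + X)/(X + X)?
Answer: 810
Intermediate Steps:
l(X) = 4 + X + (-5 + X)/(2*X) (l(X) = 4 + (X + (-5 + X)/(X + X)) = 4 + (X + (-5 + X)/((2*X))) = 4 + (X + (-5 + X)*(1/(2*X))) = 4 + (X + (-5 + X)/(2*X)) = 4 + X + (-5 + X)/(2*X))
(g(1)*l(s(-5, 6)))*(-18) = -5*(9/2 + 5 - 5/2/5)*(-18) = -5*(9/2 + 5 - 5/2*⅕)*(-18) = -5*(9/2 + 5 - ½)*(-18) = -5*9*(-18) = -45*(-18) = 810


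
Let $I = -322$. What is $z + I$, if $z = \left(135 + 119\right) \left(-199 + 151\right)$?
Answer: $-12514$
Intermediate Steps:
$z = -12192$ ($z = 254 \left(-48\right) = -12192$)
$z + I = -12192 - 322 = -12514$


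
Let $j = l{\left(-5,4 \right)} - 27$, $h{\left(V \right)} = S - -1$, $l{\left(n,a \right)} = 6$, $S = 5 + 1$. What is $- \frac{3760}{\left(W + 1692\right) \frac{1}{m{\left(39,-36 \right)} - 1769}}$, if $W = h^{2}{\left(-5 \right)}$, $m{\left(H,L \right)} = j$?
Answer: $\frac{6730400}{1741} \approx 3865.8$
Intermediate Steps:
$S = 6$
$h{\left(V \right)} = 7$ ($h{\left(V \right)} = 6 - -1 = 6 + 1 = 7$)
$j = -21$ ($j = 6 - 27 = -21$)
$m{\left(H,L \right)} = -21$
$W = 49$ ($W = 7^{2} = 49$)
$- \frac{3760}{\left(W + 1692\right) \frac{1}{m{\left(39,-36 \right)} - 1769}} = - \frac{3760}{\left(49 + 1692\right) \frac{1}{-21 - 1769}} = - \frac{3760}{1741 \frac{1}{-1790}} = - \frac{3760}{1741 \left(- \frac{1}{1790}\right)} = - \frac{3760}{- \frac{1741}{1790}} = \left(-3760\right) \left(- \frac{1790}{1741}\right) = \frac{6730400}{1741}$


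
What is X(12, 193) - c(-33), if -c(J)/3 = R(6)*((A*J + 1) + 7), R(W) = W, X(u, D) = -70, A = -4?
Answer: 2450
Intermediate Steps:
c(J) = -144 + 72*J (c(J) = -18*((-4*J + 1) + 7) = -18*((1 - 4*J) + 7) = -18*(8 - 4*J) = -3*(48 - 24*J) = -144 + 72*J)
X(12, 193) - c(-33) = -70 - (-144 + 72*(-33)) = -70 - (-144 - 2376) = -70 - 1*(-2520) = -70 + 2520 = 2450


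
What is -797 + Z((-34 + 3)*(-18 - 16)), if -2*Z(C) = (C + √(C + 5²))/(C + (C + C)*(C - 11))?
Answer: -3326679/4174 - √1079/4399396 ≈ -797.00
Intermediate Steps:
Z(C) = -(C + √(25 + C))/(2*(C + 2*C*(-11 + C))) (Z(C) = -(C + √(C + 5²))/(2*(C + (C + C)*(C - 11))) = -(C + √(C + 25))/(2*(C + (2*C)*(-11 + C))) = -(C + √(25 + C))/(2*(C + 2*C*(-11 + C))))
-797 + Z((-34 + 3)*(-18 - 16)) = -797 + (-(-34 + 3)*(-18 - 16) - √(25 + (-34 + 3)*(-18 - 16)))/(2*(((-34 + 3)*(-18 - 16)))*(-21 + 2*((-34 + 3)*(-18 - 16)))) = -797 + (-(-31)*(-34) - √(25 - 31*(-34)))/(2*((-31*(-34)))*(-21 + 2*(-31*(-34)))) = -797 + (½)*(-1*1054 - √(25 + 1054))/(1054*(-21 + 2*1054)) = -797 + (½)*(1/1054)*(-1054 - √1079)/(-21 + 2108) = -797 + (½)*(1/1054)*(-1054 - √1079)/2087 = -797 + (½)*(1/1054)*(1/2087)*(-1054 - √1079) = -797 + (-1/4174 - √1079/4399396) = -3326679/4174 - √1079/4399396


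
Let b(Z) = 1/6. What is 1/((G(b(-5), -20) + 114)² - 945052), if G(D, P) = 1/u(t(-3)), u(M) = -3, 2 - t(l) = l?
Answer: -9/8389187 ≈ -1.0728e-6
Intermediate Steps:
b(Z) = ⅙
t(l) = 2 - l
G(D, P) = -⅓ (G(D, P) = 1/(-3) = -⅓)
1/((G(b(-5), -20) + 114)² - 945052) = 1/((-⅓ + 114)² - 945052) = 1/((341/3)² - 945052) = 1/(116281/9 - 945052) = 1/(-8389187/9) = -9/8389187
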